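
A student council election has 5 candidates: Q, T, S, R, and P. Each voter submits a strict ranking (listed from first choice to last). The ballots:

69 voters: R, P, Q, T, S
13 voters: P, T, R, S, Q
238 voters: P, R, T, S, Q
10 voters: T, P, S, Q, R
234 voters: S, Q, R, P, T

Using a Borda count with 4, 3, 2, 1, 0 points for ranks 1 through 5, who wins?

Q: 69·2 + 13·0 + 238·0 + 10·1 + 234·3 = 850
T: 69·1 + 13·3 + 238·2 + 10·4 + 234·0 = 624
S: 69·0 + 13·1 + 238·1 + 10·2 + 234·4 = 1207
R: 69·4 + 13·2 + 238·3 + 10·0 + 234·2 = 1484
P: 69·3 + 13·4 + 238·4 + 10·3 + 234·1 = 1475
R has the highest Borda score (1484).

R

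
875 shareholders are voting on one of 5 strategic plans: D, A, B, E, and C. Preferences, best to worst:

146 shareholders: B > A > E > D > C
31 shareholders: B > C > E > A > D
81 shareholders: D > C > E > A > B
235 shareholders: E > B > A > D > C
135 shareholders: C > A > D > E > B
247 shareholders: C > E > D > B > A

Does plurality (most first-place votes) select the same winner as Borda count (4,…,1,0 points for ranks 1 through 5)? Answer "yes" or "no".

no

Plurality — first-place votes: D 81, A 0, B 177, E 235, C 382. Winner: C.
Borda — scores: D 1469, A 1425, B 1660, E 2332, C 1864. Winner: E.
The two methods disagree.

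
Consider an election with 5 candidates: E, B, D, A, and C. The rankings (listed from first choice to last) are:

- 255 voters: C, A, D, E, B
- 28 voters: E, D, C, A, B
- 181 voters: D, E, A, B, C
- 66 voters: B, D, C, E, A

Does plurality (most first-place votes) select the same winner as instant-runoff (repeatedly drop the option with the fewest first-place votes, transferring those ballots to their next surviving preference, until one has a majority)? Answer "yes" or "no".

Plurality — first-place votes: E 28, B 66, D 181, A 0, C 255. Winner: C.
Instant-runoff — R1 E 28, B 66, D 181, A 0, C 255 (A out); R2 E 28, B 66, D 181, C 255 (E out); R3 B 66, D 209, C 255 (B out); R4 D 275, C 255 (D winner). Winner: D.
The two methods disagree.

no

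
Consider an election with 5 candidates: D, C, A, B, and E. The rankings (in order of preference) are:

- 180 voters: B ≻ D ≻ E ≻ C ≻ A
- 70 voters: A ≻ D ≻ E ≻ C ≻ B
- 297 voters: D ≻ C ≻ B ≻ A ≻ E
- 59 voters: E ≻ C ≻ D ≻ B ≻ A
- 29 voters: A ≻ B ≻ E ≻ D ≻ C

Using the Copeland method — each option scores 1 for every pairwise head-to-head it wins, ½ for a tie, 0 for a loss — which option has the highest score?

D: beats C, A, B, and E → score 4.
C: beats A and B; loses to D and E → score 2.
A: beats E; loses to D, C, and B → score 1.
B: beats A and E; loses to D and C → score 2.
E: beats C; loses to D, A, and B → score 1.
D has the best pairwise record.

D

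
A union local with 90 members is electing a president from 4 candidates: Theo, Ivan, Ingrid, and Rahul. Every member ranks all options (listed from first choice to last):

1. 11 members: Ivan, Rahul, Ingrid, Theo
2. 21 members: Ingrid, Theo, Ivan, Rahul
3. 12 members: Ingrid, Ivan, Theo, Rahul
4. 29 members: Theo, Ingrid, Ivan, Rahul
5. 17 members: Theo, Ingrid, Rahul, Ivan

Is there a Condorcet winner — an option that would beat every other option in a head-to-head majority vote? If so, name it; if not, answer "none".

Theo vs Ivan: 67–23 for Theo.
Theo vs Ingrid: 46–44 for Theo.
Theo vs Rahul: 79–11 for Theo.
Theo beats every other option head-to-head.

Theo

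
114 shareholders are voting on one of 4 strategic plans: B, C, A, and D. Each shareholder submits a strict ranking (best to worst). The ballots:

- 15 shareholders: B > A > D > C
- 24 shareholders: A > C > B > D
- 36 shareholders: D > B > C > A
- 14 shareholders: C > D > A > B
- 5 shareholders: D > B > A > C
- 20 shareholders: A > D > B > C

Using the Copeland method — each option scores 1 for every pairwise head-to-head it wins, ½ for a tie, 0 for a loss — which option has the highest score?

A

B: beats C; loses to A and D → score 1.
C: loses to B, A, and D → score 0.
A: beats B, C, and D → score 3.
D: beats B and C; loses to A → score 2.
A has the best pairwise record.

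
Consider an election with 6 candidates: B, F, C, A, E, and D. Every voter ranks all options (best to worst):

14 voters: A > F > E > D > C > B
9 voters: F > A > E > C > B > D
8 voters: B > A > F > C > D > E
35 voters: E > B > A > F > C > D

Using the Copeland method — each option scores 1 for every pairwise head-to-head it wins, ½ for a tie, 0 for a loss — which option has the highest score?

E

B: beats F, C, A, and D; loses to E → score 4.
F: beats C and D; loses to B, A, and E → score 2.
C: beats D; loses to B, F, A, and E → score 1.
A: beats F, C, and D; loses to B and E → score 3.
E: beats B, F, C, A, and D → score 5.
D: loses to B, F, C, A, and E → score 0.
E has the best pairwise record.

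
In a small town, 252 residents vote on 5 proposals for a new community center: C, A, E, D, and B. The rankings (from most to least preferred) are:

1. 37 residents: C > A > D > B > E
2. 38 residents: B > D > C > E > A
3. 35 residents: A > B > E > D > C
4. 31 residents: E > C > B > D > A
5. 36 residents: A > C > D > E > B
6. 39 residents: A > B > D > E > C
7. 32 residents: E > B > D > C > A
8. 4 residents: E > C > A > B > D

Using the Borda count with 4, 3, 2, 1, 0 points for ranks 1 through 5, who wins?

B

C: 37·4 + 38·2 + 35·0 + 31·3 + 36·3 + 39·0 + 32·1 + 4·3 = 469
A: 37·3 + 38·0 + 35·4 + 31·0 + 36·4 + 39·4 + 32·0 + 4·2 = 559
E: 37·0 + 38·1 + 35·2 + 31·4 + 36·1 + 39·1 + 32·4 + 4·4 = 451
D: 37·2 + 38·3 + 35·1 + 31·1 + 36·2 + 39·2 + 32·2 + 4·0 = 468
B: 37·1 + 38·4 + 35·3 + 31·2 + 36·0 + 39·3 + 32·3 + 4·1 = 573
B has the highest Borda score (573).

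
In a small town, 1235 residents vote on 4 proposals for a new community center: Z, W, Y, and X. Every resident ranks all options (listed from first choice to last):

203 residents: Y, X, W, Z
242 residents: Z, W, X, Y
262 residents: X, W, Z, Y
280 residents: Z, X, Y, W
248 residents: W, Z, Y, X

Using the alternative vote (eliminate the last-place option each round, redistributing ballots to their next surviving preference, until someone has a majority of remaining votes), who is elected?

Z

Round 1: Z 522, W 248, Y 203, X 262. Eliminate Y.
Round 2: Z 522, W 248, X 465. Eliminate W.
Round 3: Z 770, X 465. Z has a majority.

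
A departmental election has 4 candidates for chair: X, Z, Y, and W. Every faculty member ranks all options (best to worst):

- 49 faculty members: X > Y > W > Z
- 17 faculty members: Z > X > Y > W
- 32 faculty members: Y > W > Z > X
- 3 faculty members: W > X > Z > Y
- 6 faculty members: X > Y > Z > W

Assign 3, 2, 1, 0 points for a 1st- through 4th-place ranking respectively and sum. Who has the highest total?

X: 49·3 + 17·2 + 32·0 + 3·2 + 6·3 = 205
Z: 49·0 + 17·3 + 32·1 + 3·1 + 6·1 = 92
Y: 49·2 + 17·1 + 32·3 + 3·0 + 6·2 = 223
W: 49·1 + 17·0 + 32·2 + 3·3 + 6·0 = 122
Y has the highest Borda score (223).

Y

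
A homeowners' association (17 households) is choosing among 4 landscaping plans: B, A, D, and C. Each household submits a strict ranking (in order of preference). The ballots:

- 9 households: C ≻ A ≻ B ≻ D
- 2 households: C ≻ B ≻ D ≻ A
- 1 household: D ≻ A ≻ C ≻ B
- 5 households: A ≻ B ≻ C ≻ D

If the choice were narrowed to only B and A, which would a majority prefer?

Voters preferring B to A: 2; preferring A to B: 15.
A wins the head-to-head.

A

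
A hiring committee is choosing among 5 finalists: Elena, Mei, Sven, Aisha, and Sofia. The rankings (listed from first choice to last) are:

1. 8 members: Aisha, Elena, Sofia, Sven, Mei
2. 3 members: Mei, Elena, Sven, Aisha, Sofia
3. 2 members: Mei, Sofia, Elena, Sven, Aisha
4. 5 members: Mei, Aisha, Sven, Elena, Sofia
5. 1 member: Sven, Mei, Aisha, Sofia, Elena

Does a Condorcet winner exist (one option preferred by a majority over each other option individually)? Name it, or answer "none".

Mei

Mei vs Elena: 11–8 for Mei.
Mei vs Sven: 10–9 for Mei.
Mei vs Aisha: 11–8 for Mei.
Mei vs Sofia: 11–8 for Mei.
Mei beats every other option head-to-head.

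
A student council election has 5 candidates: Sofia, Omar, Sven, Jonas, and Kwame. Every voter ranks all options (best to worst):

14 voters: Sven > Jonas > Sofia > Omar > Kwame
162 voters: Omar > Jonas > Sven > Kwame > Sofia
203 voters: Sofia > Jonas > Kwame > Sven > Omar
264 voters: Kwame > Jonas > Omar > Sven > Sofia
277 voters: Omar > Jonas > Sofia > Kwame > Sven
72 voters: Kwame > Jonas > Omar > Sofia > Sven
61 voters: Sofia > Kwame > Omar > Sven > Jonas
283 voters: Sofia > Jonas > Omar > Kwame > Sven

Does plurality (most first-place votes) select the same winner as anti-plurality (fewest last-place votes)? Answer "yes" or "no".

no

Plurality — first-place votes: Sofia 547, Omar 439, Sven 14, Jonas 0, Kwame 336. Winner: Sofia.
Anti-plurality — last-place votes: Sofia 426, Omar 203, Sven 632, Jonas 61, Kwame 14. Winner: Kwame.
The two methods disagree.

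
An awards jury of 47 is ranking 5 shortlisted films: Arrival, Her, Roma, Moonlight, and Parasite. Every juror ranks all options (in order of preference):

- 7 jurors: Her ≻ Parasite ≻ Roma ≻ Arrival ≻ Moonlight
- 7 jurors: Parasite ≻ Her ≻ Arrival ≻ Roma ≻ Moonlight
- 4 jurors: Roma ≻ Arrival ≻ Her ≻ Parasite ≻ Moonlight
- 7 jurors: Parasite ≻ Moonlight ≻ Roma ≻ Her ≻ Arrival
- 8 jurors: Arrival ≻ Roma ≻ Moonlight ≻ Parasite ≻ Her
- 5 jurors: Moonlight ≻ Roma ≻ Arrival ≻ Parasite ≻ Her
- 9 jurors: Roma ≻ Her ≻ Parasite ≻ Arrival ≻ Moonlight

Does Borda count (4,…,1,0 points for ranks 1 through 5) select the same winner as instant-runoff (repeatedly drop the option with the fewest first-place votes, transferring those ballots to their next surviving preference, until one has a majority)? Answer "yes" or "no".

Borda — scores: Arrival 84, Her 91, Roma 126, Moonlight 57, Parasite 112. Winner: Roma.
Instant-runoff — R1 Arrival 8, Her 7, Roma 13, Moonlight 5, Parasite 14 (Moonlight out); R2 Arrival 8, Her 7, Roma 18, Parasite 14 (Her out); R3 Arrival 8, Roma 18, Parasite 21 (Arrival out); R4 Roma 26, Parasite 21 (Roma winner). Winner: Roma.
The two methods agree.

yes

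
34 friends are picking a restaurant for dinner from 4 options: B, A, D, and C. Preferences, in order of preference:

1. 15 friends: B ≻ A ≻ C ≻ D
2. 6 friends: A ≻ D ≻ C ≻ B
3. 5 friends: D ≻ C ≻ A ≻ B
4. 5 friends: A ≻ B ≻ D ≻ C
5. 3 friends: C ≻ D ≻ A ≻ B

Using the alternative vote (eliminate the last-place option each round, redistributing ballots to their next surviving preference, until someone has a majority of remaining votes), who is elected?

A

Round 1: B 15, A 11, D 5, C 3. Eliminate C.
Round 2: B 15, A 11, D 8. Eliminate D.
Round 3: B 15, A 19. A has a majority.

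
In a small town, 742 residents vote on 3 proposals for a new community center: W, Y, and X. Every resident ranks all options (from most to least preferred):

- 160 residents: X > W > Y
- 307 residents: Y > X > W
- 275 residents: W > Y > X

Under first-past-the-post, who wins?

First-place votes: W 275, Y 307, X 160.
Y has the most first-place votes.

Y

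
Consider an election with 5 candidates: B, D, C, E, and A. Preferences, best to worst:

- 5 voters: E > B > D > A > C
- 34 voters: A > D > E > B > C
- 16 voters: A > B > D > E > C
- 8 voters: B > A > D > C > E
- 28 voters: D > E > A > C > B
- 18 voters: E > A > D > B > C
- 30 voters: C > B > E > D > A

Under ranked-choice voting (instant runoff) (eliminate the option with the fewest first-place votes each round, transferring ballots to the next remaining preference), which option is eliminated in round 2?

Round 1: B 8, D 28, C 30, E 23, A 50. Eliminate B.
Round 2: D 28, C 30, E 23, A 58. Eliminate E.

E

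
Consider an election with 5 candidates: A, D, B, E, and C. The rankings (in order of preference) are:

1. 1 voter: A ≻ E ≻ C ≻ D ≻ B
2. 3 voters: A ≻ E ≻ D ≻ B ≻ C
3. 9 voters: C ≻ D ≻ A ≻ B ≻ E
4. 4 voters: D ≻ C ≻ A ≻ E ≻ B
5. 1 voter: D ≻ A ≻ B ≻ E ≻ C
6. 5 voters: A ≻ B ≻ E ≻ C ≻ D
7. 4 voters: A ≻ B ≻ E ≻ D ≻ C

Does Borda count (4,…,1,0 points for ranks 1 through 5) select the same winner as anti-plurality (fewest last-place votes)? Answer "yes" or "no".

Borda — scores: A 81, D 58, B 41, E 35, C 55. Winner: A.
Anti-plurality — last-place votes: A 0, D 5, B 5, E 9, C 8. Winner: A.
The two methods agree.

yes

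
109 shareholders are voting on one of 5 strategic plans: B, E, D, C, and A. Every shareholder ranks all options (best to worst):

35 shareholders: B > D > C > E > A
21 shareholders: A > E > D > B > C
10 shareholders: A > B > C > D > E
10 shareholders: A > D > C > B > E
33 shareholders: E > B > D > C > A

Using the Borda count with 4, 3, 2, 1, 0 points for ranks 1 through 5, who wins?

B: 35·4 + 21·1 + 10·3 + 10·1 + 33·3 = 300
E: 35·1 + 21·3 + 10·0 + 10·0 + 33·4 = 230
D: 35·3 + 21·2 + 10·1 + 10·3 + 33·2 = 253
C: 35·2 + 21·0 + 10·2 + 10·2 + 33·1 = 143
A: 35·0 + 21·4 + 10·4 + 10·4 + 33·0 = 164
B has the highest Borda score (300).

B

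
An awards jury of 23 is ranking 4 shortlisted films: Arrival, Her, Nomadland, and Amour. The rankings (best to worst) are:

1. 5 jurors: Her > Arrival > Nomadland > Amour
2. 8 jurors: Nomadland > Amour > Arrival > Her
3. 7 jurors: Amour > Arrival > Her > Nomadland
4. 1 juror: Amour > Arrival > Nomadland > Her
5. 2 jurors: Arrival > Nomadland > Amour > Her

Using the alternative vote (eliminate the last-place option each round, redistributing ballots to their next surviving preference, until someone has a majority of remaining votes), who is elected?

Nomadland

Round 1: Arrival 2, Her 5, Nomadland 8, Amour 8. Eliminate Arrival.
Round 2: Her 5, Nomadland 10, Amour 8. Eliminate Her.
Round 3: Nomadland 15, Amour 8. Nomadland has a majority.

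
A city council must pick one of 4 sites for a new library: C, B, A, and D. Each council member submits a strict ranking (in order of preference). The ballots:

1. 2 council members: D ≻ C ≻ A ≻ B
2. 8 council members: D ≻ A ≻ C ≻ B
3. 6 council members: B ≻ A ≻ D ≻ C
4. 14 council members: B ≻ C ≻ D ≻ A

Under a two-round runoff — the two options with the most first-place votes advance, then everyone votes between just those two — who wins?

Round 1 first-place votes: C 0, B 20, A 0, D 10.
B and D advance.
Runoff: B is preferred to D by 20 voters; D by 10.
B wins the runoff.

B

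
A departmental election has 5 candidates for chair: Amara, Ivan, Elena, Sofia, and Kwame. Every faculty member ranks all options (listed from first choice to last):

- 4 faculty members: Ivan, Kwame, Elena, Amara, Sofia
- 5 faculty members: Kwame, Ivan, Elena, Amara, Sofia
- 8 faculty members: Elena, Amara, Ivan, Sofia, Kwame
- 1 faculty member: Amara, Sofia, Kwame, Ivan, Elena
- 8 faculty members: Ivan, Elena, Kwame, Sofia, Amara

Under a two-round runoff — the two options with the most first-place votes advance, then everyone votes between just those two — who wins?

Ivan

Round 1 first-place votes: Amara 1, Ivan 12, Elena 8, Sofia 0, Kwame 5.
Ivan and Elena advance.
Runoff: Ivan is preferred to Elena by 18 voters; Elena by 8.
Ivan wins the runoff.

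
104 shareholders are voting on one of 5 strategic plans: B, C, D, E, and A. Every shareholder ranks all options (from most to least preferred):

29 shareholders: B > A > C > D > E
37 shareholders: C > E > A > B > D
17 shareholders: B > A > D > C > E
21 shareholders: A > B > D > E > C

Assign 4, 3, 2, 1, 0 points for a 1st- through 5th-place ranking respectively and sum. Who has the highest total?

B: 29·4 + 37·1 + 17·4 + 21·3 = 284
C: 29·2 + 37·4 + 17·1 + 21·0 = 223
D: 29·1 + 37·0 + 17·2 + 21·2 = 105
E: 29·0 + 37·3 + 17·0 + 21·1 = 132
A: 29·3 + 37·2 + 17·3 + 21·4 = 296
A has the highest Borda score (296).

A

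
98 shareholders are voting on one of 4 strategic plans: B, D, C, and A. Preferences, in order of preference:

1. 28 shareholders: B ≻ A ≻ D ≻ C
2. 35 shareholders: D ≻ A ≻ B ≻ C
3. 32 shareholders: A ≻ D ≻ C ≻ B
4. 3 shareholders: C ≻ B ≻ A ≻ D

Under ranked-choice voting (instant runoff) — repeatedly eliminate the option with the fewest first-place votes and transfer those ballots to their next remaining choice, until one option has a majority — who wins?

A

Round 1: B 28, D 35, C 3, A 32. Eliminate C.
Round 2: B 31, D 35, A 32. Eliminate B.
Round 3: D 35, A 63. A has a majority.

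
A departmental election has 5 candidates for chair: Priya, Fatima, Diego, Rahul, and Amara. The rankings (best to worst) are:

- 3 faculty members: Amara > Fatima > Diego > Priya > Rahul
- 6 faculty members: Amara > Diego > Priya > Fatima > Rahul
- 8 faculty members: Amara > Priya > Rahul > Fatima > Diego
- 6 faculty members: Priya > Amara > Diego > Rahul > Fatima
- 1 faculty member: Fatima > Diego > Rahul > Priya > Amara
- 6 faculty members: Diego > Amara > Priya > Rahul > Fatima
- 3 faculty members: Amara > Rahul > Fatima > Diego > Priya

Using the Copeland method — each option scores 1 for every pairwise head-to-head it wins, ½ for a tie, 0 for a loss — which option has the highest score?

Amara

Priya: beats Fatima and Rahul; loses to Diego and Amara → score 2.
Fatima: loses to Priya, Diego, Rahul, and Amara → score 0.
Diego: beats Priya, Fatima, and Rahul; loses to Amara → score 3.
Rahul: beats Fatima; loses to Priya, Diego, and Amara → score 1.
Amara: beats Priya, Fatima, Diego, and Rahul → score 4.
Amara has the best pairwise record.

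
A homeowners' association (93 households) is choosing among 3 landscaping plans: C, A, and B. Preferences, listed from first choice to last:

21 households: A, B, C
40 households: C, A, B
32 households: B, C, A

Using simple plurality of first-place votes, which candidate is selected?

C

First-place votes: C 40, A 21, B 32.
C has the most first-place votes.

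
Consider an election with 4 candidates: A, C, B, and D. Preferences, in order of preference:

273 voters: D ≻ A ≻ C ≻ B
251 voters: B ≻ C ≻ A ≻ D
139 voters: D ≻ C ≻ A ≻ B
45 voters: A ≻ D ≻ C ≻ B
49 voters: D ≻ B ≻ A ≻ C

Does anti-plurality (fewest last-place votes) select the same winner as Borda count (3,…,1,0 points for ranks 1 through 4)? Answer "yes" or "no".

Anti-plurality — last-place votes: A 0, C 49, B 457, D 251. Winner: A.
Borda — scores: A 1120, C 1098, B 851, D 1473. Winner: D.
The two methods disagree.

no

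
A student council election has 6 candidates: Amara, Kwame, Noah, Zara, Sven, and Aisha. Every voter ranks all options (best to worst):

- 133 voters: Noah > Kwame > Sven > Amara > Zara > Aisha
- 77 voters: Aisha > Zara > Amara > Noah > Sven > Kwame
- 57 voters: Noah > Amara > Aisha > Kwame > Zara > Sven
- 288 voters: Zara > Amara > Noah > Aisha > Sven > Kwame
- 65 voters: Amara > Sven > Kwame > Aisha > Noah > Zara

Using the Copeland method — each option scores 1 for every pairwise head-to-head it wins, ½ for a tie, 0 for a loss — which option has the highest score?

Amara: beats Kwame, Noah, Sven, and Aisha; loses to Zara → score 4.
Kwame: loses to Amara, Noah, Zara, Sven, and Aisha → score 0.
Noah: beats Kwame, Sven, and Aisha; loses to Amara and Zara → score 3.
Zara: beats Amara, Kwame, Noah, Sven, and Aisha → score 5.
Sven: beats Kwame; loses to Amara, Noah, Zara, and Aisha → score 1.
Aisha: beats Kwame and Sven; loses to Amara, Noah, and Zara → score 2.
Zara has the best pairwise record.

Zara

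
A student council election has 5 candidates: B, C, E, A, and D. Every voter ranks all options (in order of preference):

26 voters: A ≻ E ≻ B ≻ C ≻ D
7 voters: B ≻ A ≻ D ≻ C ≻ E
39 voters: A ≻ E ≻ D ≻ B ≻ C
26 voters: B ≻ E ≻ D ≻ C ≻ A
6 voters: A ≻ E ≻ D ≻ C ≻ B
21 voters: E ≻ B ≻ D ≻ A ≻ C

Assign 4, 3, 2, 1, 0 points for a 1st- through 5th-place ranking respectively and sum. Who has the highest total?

E

B: 26·2 + 7·4 + 39·1 + 26·4 + 6·0 + 21·3 = 286
C: 26·1 + 7·1 + 39·0 + 26·1 + 6·1 + 21·0 = 65
E: 26·3 + 7·0 + 39·3 + 26·3 + 6·3 + 21·4 = 375
A: 26·4 + 7·3 + 39·4 + 26·0 + 6·4 + 21·1 = 326
D: 26·0 + 7·2 + 39·2 + 26·2 + 6·2 + 21·2 = 198
E has the highest Borda score (375).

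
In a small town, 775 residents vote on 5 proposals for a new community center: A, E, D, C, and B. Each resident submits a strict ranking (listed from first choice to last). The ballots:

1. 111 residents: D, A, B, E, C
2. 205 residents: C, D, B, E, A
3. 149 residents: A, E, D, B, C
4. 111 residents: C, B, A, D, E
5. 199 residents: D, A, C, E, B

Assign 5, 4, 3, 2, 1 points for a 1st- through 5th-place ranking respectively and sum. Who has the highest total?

A: 111·4 + 205·1 + 149·5 + 111·3 + 199·4 = 2523
E: 111·2 + 205·2 + 149·4 + 111·1 + 199·2 = 1737
D: 111·5 + 205·4 + 149·3 + 111·2 + 199·5 = 3039
C: 111·1 + 205·5 + 149·1 + 111·5 + 199·3 = 2437
B: 111·3 + 205·3 + 149·2 + 111·4 + 199·1 = 1889
D has the highest Borda score (3039).

D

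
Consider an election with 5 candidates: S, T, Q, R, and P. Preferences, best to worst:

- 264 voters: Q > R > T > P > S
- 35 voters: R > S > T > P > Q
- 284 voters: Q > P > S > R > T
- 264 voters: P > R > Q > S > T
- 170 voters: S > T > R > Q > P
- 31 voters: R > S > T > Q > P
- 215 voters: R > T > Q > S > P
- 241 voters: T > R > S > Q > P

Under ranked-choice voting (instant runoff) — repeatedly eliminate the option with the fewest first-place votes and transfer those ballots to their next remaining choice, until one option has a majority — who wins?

Round 1: S 170, T 241, Q 548, R 281, P 264. Eliminate S.
Round 2: T 411, Q 548, R 281, P 264. Eliminate P.
Round 3: T 411, Q 548, R 545. Eliminate T.
Round 4: Q 548, R 956. R has a majority.

R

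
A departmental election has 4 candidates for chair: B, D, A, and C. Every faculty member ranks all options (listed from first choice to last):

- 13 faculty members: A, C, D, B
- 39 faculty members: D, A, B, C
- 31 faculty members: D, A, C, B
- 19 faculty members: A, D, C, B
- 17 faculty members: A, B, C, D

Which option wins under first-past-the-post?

D

First-place votes: B 0, D 70, A 49, C 0.
D has the most first-place votes.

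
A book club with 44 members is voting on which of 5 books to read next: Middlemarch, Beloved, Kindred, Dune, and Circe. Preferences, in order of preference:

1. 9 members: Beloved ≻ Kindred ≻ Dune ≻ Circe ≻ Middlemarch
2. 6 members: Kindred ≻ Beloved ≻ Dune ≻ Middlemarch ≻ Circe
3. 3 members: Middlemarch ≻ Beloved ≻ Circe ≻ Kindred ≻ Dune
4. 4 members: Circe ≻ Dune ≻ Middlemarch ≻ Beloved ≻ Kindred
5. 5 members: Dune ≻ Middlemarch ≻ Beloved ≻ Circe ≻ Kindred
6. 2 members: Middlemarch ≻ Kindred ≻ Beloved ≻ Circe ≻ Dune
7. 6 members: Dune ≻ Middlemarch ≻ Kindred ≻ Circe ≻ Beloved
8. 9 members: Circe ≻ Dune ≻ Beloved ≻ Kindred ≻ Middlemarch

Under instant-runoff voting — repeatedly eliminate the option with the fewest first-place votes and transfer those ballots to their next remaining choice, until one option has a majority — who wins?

Round 1: Middlemarch 5, Beloved 9, Kindred 6, Dune 11, Circe 13. Eliminate Middlemarch.
Round 2: Beloved 12, Kindred 8, Dune 11, Circe 13. Eliminate Kindred.
Round 3: Beloved 20, Dune 11, Circe 13. Eliminate Dune.
Round 4: Beloved 25, Circe 19. Beloved has a majority.

Beloved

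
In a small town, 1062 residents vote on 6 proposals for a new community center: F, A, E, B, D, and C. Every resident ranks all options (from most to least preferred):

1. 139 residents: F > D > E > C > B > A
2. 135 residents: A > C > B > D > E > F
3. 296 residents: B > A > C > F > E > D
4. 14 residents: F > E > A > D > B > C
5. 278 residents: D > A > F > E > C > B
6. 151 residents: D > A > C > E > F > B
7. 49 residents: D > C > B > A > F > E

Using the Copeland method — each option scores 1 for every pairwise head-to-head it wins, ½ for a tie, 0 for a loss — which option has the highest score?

D

F: beats E and B; loses to A, D, and C → score 2.
A: beats F, E, B, and C; loses to D → score 4.
E: beats B; loses to F, A, D, and C → score 1.
B: loses to F, A, E, D, and C → score 0.
D: beats F, A, E, B, and C → score 5.
C: beats F, E, and B; loses to A and D → score 3.
D has the best pairwise record.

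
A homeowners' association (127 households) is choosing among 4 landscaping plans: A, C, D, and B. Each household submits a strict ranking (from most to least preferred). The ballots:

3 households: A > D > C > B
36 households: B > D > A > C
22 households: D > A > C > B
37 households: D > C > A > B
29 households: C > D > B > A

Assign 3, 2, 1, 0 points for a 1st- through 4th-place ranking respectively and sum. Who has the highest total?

A: 3·3 + 36·1 + 22·2 + 37·1 + 29·0 = 126
C: 3·1 + 36·0 + 22·1 + 37·2 + 29·3 = 186
D: 3·2 + 36·2 + 22·3 + 37·3 + 29·2 = 313
B: 3·0 + 36·3 + 22·0 + 37·0 + 29·1 = 137
D has the highest Borda score (313).

D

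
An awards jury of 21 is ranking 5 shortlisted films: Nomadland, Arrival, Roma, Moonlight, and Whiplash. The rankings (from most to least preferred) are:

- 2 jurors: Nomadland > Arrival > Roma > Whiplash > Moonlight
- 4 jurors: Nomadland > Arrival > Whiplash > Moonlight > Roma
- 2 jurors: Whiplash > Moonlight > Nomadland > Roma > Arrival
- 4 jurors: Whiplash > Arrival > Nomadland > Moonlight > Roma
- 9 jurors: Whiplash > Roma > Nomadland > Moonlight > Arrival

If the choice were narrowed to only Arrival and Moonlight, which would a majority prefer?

Moonlight

Voters preferring Arrival to Moonlight: 10; preferring Moonlight to Arrival: 11.
Moonlight wins the head-to-head.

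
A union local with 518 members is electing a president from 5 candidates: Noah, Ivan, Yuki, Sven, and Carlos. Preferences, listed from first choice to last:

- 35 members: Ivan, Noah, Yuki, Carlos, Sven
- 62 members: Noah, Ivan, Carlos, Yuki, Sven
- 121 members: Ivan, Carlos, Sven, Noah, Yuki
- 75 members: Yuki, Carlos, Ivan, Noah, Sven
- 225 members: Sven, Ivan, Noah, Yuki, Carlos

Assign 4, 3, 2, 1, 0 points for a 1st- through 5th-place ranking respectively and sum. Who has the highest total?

Noah: 35·3 + 62·4 + 121·1 + 75·1 + 225·2 = 999
Ivan: 35·4 + 62·3 + 121·4 + 75·2 + 225·3 = 1635
Yuki: 35·2 + 62·1 + 121·0 + 75·4 + 225·1 = 657
Sven: 35·0 + 62·0 + 121·2 + 75·0 + 225·4 = 1142
Carlos: 35·1 + 62·2 + 121·3 + 75·3 + 225·0 = 747
Ivan has the highest Borda score (1635).

Ivan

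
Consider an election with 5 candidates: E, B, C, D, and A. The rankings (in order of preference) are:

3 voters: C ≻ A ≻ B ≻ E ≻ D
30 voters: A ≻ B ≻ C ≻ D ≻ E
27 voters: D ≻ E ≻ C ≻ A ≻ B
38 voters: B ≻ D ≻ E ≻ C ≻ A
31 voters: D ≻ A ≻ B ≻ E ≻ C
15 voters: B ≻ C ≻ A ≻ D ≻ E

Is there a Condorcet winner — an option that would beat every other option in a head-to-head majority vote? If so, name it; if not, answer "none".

none

Checking pairwise contests:
B beats E 117–27.
A beats B 91–53.
E beats C 96–48.
B beats D 86–58.
C beats A 83–61.
Every option loses at least one head-to-head, so there is no Condorcet winner.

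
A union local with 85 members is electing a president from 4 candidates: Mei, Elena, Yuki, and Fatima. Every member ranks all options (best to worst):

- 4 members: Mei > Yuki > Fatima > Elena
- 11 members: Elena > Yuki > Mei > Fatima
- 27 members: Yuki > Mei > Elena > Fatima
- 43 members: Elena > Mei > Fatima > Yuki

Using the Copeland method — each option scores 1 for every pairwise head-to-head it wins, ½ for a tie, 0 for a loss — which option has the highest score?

Mei: beats Yuki and Fatima; loses to Elena → score 2.
Elena: beats Mei, Yuki, and Fatima → score 3.
Yuki: loses to Mei, Elena, and Fatima → score 0.
Fatima: beats Yuki; loses to Mei and Elena → score 1.
Elena has the best pairwise record.

Elena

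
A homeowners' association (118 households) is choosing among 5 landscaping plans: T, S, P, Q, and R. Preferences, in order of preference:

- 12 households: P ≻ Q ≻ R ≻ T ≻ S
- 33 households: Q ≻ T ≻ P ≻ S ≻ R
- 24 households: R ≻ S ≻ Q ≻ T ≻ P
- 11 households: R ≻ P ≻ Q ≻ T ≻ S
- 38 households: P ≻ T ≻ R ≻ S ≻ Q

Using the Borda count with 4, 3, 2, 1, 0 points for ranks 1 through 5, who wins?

T: 12·1 + 33·3 + 24·1 + 11·1 + 38·3 = 260
S: 12·0 + 33·1 + 24·3 + 11·0 + 38·1 = 143
P: 12·4 + 33·2 + 24·0 + 11·3 + 38·4 = 299
Q: 12·3 + 33·4 + 24·2 + 11·2 + 38·0 = 238
R: 12·2 + 33·0 + 24·4 + 11·4 + 38·2 = 240
P has the highest Borda score (299).

P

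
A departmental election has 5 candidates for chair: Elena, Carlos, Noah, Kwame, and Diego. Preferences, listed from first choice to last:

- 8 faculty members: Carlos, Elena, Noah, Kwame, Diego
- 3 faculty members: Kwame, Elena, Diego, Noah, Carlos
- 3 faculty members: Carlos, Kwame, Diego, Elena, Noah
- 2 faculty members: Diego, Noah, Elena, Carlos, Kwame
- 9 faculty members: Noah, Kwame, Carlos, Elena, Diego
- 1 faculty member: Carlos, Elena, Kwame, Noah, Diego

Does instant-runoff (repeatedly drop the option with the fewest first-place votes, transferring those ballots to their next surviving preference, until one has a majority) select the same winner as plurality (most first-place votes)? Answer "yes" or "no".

no

Instant-runoff — R1 Elena 0, Carlos 12, Noah 9, Kwame 3, Diego 2 (Elena out); R2 Carlos 12, Noah 9, Kwame 3, Diego 2 (Diego out); R3 Carlos 12, Noah 11, Kwame 3 (Kwame out); R4 Carlos 12, Noah 14 (Noah winner). Winner: Noah.
Plurality — first-place votes: Elena 0, Carlos 12, Noah 9, Kwame 3, Diego 2. Winner: Carlos.
The two methods disagree.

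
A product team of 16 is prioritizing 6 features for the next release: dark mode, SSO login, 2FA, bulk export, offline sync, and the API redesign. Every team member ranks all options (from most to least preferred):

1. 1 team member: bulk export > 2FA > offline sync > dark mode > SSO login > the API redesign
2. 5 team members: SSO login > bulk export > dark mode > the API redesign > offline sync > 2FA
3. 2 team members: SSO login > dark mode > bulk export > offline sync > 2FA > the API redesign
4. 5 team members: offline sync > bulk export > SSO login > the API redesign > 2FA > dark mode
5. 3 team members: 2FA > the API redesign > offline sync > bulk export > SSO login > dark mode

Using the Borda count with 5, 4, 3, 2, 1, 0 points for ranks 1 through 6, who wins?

bulk export

dark mode: 1·2 + 5·3 + 2·4 + 5·0 + 3·0 = 25
SSO login: 1·1 + 5·5 + 2·5 + 5·3 + 3·1 = 54
2FA: 1·4 + 5·0 + 2·1 + 5·1 + 3·5 = 26
bulk export: 1·5 + 5·4 + 2·3 + 5·4 + 3·2 = 57
offline sync: 1·3 + 5·1 + 2·2 + 5·5 + 3·3 = 46
the API redesign: 1·0 + 5·2 + 2·0 + 5·2 + 3·4 = 32
bulk export has the highest Borda score (57).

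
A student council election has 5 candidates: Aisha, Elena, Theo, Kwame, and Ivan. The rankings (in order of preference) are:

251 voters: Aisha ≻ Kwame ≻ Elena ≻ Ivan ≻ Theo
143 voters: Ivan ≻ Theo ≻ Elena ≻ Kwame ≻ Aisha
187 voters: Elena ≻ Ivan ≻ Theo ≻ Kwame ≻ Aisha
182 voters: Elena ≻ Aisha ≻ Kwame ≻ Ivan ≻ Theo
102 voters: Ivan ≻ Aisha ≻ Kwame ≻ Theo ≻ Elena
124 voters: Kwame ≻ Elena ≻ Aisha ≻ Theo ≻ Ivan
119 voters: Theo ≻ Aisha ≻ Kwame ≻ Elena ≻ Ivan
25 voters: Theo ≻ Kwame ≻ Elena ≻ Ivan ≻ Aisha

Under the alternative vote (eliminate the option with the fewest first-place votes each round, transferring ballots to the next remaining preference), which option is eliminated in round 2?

Theo

Round 1: Aisha 251, Elena 369, Theo 144, Kwame 124, Ivan 245. Eliminate Kwame.
Round 2: Aisha 251, Elena 493, Theo 144, Ivan 245. Eliminate Theo.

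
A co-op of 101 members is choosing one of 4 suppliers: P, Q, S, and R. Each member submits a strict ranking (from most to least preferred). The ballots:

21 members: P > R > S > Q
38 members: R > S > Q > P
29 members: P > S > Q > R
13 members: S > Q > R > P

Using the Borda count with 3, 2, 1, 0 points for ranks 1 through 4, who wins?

S

P: 21·3 + 38·0 + 29·3 + 13·0 = 150
Q: 21·0 + 38·1 + 29·1 + 13·2 = 93
S: 21·1 + 38·2 + 29·2 + 13·3 = 194
R: 21·2 + 38·3 + 29·0 + 13·1 = 169
S has the highest Borda score (194).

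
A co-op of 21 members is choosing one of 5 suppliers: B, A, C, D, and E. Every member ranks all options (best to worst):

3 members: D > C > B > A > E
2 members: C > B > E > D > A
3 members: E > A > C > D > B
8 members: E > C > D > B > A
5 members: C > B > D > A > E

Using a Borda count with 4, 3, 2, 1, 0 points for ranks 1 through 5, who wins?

C

B: 3·2 + 2·3 + 3·0 + 8·1 + 5·3 = 35
A: 3·1 + 2·0 + 3·3 + 8·0 + 5·1 = 17
C: 3·3 + 2·4 + 3·2 + 8·3 + 5·4 = 67
D: 3·4 + 2·1 + 3·1 + 8·2 + 5·2 = 43
E: 3·0 + 2·2 + 3·4 + 8·4 + 5·0 = 48
C has the highest Borda score (67).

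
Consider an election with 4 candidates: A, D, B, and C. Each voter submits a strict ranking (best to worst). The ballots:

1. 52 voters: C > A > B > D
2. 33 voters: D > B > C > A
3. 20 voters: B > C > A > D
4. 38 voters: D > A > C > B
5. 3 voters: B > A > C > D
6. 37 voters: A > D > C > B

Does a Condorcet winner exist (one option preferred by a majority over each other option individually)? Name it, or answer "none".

none

Checking pairwise contests:
C beats A 105–78.
A beats D 112–71.
A beats B 127–56.
D beats C 108–75.
Every option loses at least one head-to-head, so there is no Condorcet winner.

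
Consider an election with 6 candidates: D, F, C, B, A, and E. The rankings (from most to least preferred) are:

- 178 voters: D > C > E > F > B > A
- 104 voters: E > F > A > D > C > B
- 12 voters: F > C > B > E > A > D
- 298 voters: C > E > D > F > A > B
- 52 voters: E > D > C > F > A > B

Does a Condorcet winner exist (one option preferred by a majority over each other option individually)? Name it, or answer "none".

none

Checking pairwise contests:
E beats D 466–178.
D beats F 528–116.
D beats C 334–310.
D beats B 632–12.
D beats A 528–116.
C beats E 488–156.
Every option loses at least one head-to-head, so there is no Condorcet winner.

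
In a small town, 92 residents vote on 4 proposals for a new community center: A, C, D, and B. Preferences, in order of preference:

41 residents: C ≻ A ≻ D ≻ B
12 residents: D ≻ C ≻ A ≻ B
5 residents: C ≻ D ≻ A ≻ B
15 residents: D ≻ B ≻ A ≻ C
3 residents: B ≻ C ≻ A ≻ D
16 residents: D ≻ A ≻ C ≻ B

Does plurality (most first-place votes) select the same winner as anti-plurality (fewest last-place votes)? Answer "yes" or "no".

Plurality — first-place votes: A 0, C 46, D 43, B 3. Winner: C.
Anti-plurality — last-place votes: A 0, C 15, D 3, B 74. Winner: A.
The two methods disagree.

no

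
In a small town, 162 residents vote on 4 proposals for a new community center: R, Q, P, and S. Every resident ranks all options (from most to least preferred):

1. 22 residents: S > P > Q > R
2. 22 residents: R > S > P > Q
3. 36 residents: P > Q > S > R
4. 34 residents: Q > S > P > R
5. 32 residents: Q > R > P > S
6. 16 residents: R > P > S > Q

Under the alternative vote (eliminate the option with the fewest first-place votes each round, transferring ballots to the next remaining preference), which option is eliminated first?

S

Round 1: R 38, Q 66, P 36, S 22. Eliminate S.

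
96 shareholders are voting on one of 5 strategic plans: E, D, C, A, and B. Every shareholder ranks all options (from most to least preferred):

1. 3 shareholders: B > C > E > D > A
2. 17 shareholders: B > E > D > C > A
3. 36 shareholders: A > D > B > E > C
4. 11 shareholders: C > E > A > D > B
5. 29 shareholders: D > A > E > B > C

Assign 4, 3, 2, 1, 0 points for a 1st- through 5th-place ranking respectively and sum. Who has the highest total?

E: 3·2 + 17·3 + 36·1 + 11·3 + 29·2 = 184
D: 3·1 + 17·2 + 36·3 + 11·1 + 29·4 = 272
C: 3·3 + 17·1 + 36·0 + 11·4 + 29·0 = 70
A: 3·0 + 17·0 + 36·4 + 11·2 + 29·3 = 253
B: 3·4 + 17·4 + 36·2 + 11·0 + 29·1 = 181
D has the highest Borda score (272).

D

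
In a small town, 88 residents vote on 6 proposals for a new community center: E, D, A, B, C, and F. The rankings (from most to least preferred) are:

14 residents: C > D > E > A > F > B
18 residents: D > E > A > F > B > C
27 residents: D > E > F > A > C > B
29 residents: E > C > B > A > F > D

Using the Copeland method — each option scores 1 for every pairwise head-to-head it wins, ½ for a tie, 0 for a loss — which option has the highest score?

D

E: beats A, B, C, and F; loses to D → score 4.
D: beats E, A, B, C, and F → score 5.
A: beats B, C, and F; loses to E and D → score 3.
B: loses to E, D, A, C, and F → score 0.
C: beats B; loses to E, D, A, and F → score 1.
F: beats B and C; loses to E, D, and A → score 2.
D has the best pairwise record.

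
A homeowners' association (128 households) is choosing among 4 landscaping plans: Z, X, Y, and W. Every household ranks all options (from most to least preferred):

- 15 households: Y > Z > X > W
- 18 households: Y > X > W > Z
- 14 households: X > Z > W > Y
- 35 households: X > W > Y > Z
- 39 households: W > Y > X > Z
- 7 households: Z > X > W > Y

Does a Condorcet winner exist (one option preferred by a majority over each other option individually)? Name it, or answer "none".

Checking pairwise contests:
X beats Z 106–22.
Y beats X 72–56.
W beats Y 95–33.
X beats W 89–39.
Every option loses at least one head-to-head, so there is no Condorcet winner.

none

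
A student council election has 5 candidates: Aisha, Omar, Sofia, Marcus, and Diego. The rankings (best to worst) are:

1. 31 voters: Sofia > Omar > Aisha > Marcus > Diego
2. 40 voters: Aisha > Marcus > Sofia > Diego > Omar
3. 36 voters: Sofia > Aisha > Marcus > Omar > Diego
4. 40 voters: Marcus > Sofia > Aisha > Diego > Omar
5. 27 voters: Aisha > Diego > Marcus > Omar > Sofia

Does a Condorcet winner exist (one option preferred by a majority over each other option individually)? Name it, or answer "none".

Checking pairwise contests:
Sofia beats Aisha 107–67.
Aisha beats Omar 143–31.
Marcus beats Sofia 107–67.
Aisha beats Marcus 134–40.
Aisha beats Diego 174–0.
Every option loses at least one head-to-head, so there is no Condorcet winner.

none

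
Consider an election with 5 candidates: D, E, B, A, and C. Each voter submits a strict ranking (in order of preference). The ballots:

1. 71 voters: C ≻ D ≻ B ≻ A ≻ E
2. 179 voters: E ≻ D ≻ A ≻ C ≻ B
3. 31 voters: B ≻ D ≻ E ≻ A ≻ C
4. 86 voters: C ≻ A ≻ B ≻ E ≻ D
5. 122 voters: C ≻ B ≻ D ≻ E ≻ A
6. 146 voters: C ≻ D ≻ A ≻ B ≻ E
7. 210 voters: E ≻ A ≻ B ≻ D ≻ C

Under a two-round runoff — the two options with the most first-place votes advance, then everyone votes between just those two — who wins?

Round 1 first-place votes: D 0, E 389, B 31, A 0, C 425.
C and E advance.
Runoff: C is preferred to E by 425 voters; E by 420.
C wins the runoff.

C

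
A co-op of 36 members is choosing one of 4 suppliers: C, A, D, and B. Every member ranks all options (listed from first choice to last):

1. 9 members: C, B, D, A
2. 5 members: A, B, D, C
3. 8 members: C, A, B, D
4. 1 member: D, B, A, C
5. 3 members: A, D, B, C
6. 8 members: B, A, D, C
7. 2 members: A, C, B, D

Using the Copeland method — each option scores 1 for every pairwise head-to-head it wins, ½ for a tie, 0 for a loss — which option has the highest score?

C: beats D and B; loses to A → score 2.
A: beats C and D; ties B → score 2.5.
D: loses to C, A, and B → score 0.
B: beats D; ties A; loses to C → score 1.5.
A has the best pairwise record.

A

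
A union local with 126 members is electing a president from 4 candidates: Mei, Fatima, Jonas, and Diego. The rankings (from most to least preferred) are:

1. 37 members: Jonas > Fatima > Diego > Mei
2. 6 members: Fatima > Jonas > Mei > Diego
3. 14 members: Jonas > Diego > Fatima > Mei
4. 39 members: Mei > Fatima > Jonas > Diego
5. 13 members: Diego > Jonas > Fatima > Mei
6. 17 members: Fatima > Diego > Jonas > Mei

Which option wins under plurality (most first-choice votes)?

Jonas

First-place votes: Mei 39, Fatima 23, Jonas 51, Diego 13.
Jonas has the most first-place votes.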